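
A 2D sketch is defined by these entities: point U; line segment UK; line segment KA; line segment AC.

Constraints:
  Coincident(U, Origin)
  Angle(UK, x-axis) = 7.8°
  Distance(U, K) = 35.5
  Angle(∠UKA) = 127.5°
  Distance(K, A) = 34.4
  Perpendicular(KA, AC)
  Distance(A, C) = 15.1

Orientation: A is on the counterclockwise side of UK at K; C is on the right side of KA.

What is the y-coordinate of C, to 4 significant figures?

27.22

U is at the origin; UK runs at 7.8° with length 35.5, so K = 35.5·(cos 7.8°, sin 7.8°) = (35.17, 4.818). ∠UKA = 127.5°, so KA runs at 7.8° + (180° − 127.5°) = 60.30° from the x-axis; with |KA| = 34.4, A = K + 34.4·(cos 60.30°, sin 60.30°) = (52.22, 34.70). KA is perpendicular to AC; with |AC| = 15.1 on the right of KA, C = A + 15.1·(0.8686, -0.4955) = (65.33, 27.22). So C.y = 27.22.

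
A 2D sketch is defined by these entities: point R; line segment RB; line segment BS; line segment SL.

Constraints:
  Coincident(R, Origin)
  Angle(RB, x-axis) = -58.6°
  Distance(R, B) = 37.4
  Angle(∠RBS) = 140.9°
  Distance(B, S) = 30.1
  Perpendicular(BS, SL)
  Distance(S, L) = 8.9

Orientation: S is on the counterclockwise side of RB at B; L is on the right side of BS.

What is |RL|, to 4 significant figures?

67.46

R is at the origin; RB runs at -58.6° with length 37.4, so B = 37.4·(cos -58.6°, sin -58.6°) = (19.49, -31.92). ∠RBS = 140.9°, so BS runs at -58.6° + (180° − 140.9°) = -19.50° from the x-axis; with |BS| = 30.1, S = B + 30.1·(cos -19.50°, sin -19.50°) = (47.86, -41.97). The perpendicularity gives SL at right angles to BS; with |SL| = 8.9 on the right of BS, L = S + 8.9·(-0.3338, -0.9426) = (44.89, -50.36). Then |RL| = |L − R| = 67.46.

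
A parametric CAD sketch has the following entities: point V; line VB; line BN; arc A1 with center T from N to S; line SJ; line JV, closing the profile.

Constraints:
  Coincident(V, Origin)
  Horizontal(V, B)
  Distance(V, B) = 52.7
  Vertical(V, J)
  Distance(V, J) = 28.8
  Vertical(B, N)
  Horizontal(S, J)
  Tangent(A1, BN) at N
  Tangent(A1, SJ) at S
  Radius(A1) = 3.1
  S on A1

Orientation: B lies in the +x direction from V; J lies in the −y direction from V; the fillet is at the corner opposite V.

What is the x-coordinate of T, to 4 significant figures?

49.60

VJ is vertical with |VJ| = 28.8 and J on the −y side, so J = (0.000, -28.80). The virtual corner opposite V is at (52.70, -28.80). A1 meets BN tangentially, so TN is at right angles to BN and A1 meets SJ tangentially, so TS is at right angles to SJ, with radius 3.1, so the center T sits 3.1 in from both sides at T = (49.60, -25.70). So T.x = 49.60.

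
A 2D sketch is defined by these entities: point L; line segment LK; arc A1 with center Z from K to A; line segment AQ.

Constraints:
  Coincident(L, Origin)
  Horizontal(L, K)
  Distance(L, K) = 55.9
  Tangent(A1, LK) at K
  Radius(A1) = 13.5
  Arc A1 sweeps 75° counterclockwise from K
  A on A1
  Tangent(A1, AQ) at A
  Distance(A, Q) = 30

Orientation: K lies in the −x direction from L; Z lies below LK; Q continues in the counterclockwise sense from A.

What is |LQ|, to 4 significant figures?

86.04

On A1, K sits at bearing 90° from Z; a 75° counterclockwise sweep puts A at bearing 165°, so A = Z + 13.5·(cos 165°, sin 165°) = (-68.94, -10.01). The tangent condition forces ZA to be normal to AQ, so AQ runs along (−sin 165°, cos 165°); with |AQ| = 30.0, Q = (-76.70, -38.98). Then |LQ| = |Q − L| = 86.04.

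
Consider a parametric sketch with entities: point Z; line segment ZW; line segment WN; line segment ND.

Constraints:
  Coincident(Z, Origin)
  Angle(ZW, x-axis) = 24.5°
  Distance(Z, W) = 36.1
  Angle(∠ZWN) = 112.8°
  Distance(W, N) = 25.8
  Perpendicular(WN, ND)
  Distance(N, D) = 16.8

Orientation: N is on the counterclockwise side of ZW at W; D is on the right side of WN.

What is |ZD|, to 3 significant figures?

64.0

Z is at the origin; ZW runs at 24.5° with length 36.1, so W = 36.1·(cos 24.5°, sin 24.5°) = (32.8, 15.0). ∠ZWN = 112.8°, so WN runs at 24.5° + (180° − 112.8°) = 91.7° from the x-axis; with |WN| = 25.8, N = W + 25.8·(cos 91.7°, sin 91.7°) = (32.1, 40.8). WN is perpendicular to ND; with |ND| = 16.8 on the right of WN, D = N + 16.8·(1.00, 0.0297) = (48.9, 41.3). Then |ZD| = |D − Z| = 64.0.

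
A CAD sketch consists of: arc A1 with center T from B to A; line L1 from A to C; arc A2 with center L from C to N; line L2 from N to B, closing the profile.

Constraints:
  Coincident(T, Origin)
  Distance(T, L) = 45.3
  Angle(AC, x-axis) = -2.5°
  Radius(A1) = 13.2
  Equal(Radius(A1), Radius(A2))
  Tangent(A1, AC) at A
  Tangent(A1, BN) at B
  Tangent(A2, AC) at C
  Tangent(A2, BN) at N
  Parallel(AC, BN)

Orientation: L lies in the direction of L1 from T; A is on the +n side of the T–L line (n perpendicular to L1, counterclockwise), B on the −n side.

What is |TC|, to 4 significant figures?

47.18

The slot axis is L1's direction at -2.5°, so u = (cos -2.5°, sin -2.5°) = (0.9990, -0.04362) and n = (−sin -2.5°, cos -2.5°) = (0.04362, 0.9990). T is at the origin and L lies 45.3 along u from T, so L = 45.3·u = (45.26, -1.976). Tangency of A1 to both parallel lines with radius 13.2 puts A and B at T ± 13.2·n: A = (0.5758, 13.19), B = (-0.5758, -13.19). Equal radii place C and N the same way about L: C = L + 13.2·n = (45.83, 11.21), N = L − 13.2·n = (44.68, -15.16). Then |TC| = |C − T| = 47.18.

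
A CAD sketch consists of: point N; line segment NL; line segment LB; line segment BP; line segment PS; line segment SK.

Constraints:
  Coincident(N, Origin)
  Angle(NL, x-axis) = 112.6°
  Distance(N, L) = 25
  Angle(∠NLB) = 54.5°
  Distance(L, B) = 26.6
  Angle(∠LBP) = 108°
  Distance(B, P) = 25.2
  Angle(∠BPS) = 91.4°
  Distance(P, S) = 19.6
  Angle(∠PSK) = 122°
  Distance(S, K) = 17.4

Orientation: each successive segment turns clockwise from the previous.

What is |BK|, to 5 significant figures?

31.232

∠BPS = 91.4° gives PS at -173.50° from the x-axis; with |PS| = 19.6, S = (-0.91261, -10.177). ∠PSK = 122.0° gives SK at 128.50° from the x-axis; with |SK| = 17.4, K = (-11.744, 3.4402). Then |BK| = |K − B| = 31.232.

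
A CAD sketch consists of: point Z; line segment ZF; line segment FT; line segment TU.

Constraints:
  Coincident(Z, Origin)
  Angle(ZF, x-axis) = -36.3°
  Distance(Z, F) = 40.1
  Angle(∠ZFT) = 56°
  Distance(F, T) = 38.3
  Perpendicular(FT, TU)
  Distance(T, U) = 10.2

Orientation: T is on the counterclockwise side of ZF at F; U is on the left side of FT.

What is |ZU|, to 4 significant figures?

27.98

Z is at the origin; ZF runs at -36.3° with length 40.1, so F = 40.1·(cos -36.3°, sin -36.3°) = (32.32, -23.74). ∠ZFT = 56.0°, so FT runs at -36.3° + (180° − 56.0°) = 87.70° from the x-axis; with |FT| = 38.3, T = F + 38.3·(cos 87.70°, sin 87.70°) = (33.85, 14.53). FT is perpendicular to TU; with |TU| = 10.2 on the left of FT, U = T + 10.2·(-0.9992, 0.04013) = (23.66, 14.94). Then |ZU| = |U − Z| = 27.98.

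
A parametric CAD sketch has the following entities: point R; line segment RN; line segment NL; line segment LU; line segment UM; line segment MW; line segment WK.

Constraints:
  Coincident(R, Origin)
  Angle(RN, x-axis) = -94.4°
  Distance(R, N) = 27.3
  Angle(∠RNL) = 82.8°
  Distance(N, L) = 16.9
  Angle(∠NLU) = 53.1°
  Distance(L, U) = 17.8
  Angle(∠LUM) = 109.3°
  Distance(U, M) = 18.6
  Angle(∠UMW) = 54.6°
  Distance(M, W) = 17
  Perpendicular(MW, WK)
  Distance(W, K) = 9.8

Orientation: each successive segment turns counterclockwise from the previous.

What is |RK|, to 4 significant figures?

21.37

R is at the origin; RN runs at -94.4° with length 27.3, so N = (-2.094, -27.22). ∠RNL = 82.8° gives NL at 2.800° from the x-axis; with |NL| = 16.9, L = (14.79, -26.39). ∠NLU = 53.1° gives LU at 129.7° from the x-axis; with |LU| = 17.8, U = (3.415, -12.70). ∠LUM = 109.3° gives UM at -159.6° from the x-axis; with |UM| = 18.6, M = (-14.02, -19.18). ∠UMW = 54.6° gives MW at -34.20° from the x-axis; with |MW| = 17.0, W = (0.04225, -28.74). MW is perpendicular to WK, so WK runs at 55.80°; with |WK| = 9.8, K = (5.551, -20.63). Then |RK| = |K − R| = 21.37.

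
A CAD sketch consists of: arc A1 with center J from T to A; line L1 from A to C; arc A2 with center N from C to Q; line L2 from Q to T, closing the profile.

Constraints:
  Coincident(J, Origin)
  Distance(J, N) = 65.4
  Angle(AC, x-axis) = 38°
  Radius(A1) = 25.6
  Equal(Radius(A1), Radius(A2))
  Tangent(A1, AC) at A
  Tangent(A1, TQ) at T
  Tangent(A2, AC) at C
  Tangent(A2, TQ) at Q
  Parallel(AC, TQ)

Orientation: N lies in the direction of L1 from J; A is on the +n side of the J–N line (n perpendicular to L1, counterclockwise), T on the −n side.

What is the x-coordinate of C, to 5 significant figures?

35.775

The slot axis is L1's direction at 38.0°, so u = (cos 38.0°, sin 38.0°) = (0.78801, 0.61566) and n = (−sin 38.0°, cos 38.0°) = (-0.61566, 0.78801). J is at the origin and N lies 65.4 along u from J, so N = 65.4·u = (51.536, 40.264). Tangency of A1 to both parallel lines with radius 25.6 puts A and T at J ± 25.6·n: A = (-15.761, 20.173), T = (15.761, -20.173). Equal radii place C and Q the same way about N: C = N + 25.6·n = (35.775, 60.437), Q = N − 25.6·n = (67.297, 20.091). So C.x = 35.775.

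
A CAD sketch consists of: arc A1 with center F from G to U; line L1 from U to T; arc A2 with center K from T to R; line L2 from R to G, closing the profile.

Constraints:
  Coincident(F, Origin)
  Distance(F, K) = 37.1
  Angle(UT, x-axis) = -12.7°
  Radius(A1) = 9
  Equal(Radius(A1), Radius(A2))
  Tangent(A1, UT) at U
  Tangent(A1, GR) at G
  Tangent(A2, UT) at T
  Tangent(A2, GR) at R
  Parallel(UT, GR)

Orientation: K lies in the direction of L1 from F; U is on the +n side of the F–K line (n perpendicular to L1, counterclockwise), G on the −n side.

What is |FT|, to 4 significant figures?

38.18

Tangency of A1 to both parallel lines with radius 9.0 puts U and G at F ± 9.0·n: U = (1.979, 8.780), G = (-1.979, -8.780). Equal radii place T and R the same way about K: T = K + 9.0·n = (38.17, 0.6235), R = K − 9.0·n = (34.21, -16.94). Then |FT| = |T − F| = 38.18.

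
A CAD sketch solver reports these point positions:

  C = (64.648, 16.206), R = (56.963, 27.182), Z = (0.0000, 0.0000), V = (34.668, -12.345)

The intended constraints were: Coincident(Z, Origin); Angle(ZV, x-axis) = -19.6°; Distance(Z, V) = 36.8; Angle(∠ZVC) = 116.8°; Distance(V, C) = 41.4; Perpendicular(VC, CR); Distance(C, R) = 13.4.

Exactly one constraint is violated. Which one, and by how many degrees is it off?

Perpendicular(VC, CR) — off by 8.60°.

Z = (0.00, 0.00) ✓; ZV at -19.60° ✓; |ZV| = 36.80 ✓; ∠ZVC = 116.8° ✓; |VC| = 41.40 ✓; ∠(VC, CR) = 81.40° ✗; |CR| = 13.40 ✓.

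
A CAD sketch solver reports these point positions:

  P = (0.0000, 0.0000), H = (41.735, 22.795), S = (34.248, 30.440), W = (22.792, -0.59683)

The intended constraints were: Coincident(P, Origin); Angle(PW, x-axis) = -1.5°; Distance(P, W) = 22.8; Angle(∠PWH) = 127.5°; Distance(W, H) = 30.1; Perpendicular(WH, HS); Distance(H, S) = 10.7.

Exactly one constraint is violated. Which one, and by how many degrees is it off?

Perpendicular(WH, HS) — off by 6.60°.

P = (0.00, 0.00) ✓; PW at -1.500° ✓; |PW| = 22.80 ✓; ∠PWH = 127.5° ✓; |WH| = 30.10 ✓; ∠(WH, HS) = 83.40° ✗; |HS| = 10.70 ✓.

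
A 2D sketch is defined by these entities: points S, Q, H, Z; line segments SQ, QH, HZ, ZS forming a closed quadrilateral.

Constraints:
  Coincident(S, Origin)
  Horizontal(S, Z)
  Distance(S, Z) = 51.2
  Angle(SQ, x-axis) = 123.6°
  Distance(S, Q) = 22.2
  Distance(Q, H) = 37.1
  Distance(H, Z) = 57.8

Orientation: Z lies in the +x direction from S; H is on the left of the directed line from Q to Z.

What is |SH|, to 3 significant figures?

46.7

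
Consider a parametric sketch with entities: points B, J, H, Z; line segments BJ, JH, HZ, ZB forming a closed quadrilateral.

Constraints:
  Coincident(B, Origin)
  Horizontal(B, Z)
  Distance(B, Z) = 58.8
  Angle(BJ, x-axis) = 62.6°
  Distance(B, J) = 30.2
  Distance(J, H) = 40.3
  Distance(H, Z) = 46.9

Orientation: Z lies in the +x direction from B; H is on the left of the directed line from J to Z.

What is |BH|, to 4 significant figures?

67.44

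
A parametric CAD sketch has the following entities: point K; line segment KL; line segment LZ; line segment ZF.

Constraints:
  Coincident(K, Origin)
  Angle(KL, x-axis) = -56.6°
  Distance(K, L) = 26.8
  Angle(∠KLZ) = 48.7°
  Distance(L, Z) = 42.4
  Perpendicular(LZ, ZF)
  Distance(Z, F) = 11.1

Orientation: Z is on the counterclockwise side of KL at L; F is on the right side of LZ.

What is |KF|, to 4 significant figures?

39.83

K is at the origin; KL runs at -56.6° with length 26.8, so L = 26.8·(cos -56.6°, sin -56.6°) = (14.75, -22.37). ∠KLZ = 48.7°, so LZ runs at -56.6° + (180° − 48.7°) = 74.70° from the x-axis; with |LZ| = 42.4, Z = L + 42.4·(cos 74.70°, sin 74.70°) = (25.94, 18.52). LZ is perpendicular to ZF; with |ZF| = 11.1 on the right of LZ, F = Z + 11.1·(0.9646, -0.2639) = (36.65, 15.59). Then |KF| = |F − K| = 39.83.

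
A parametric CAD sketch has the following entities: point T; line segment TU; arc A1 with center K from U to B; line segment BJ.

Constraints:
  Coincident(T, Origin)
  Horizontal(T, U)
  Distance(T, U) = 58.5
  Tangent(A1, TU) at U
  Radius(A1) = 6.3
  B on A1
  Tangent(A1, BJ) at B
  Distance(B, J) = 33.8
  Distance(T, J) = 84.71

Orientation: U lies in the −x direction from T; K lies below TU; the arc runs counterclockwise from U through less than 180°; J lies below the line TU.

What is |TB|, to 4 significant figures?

64.46

T is at the origin; TU is horizontal with |TU| = 58.5 and U on the −x side, so U = (-58.50, 0.000). The tangent condition forces KU to be normal to TU, so K = U + (0, -6.3) = (-58.50, -6.300). Since KB ⟂ BJ (tangency), |KJ| = √(6.3² + 33.8²) = 34.38 regardless of where B sits on A1. So J lies on both circle(T, 84.71) and circle(K, 34.38); the below-TU intersection is J = (-77.02, -35.27). B is the foot of the tangent from J: B = (-64.34, -3.937).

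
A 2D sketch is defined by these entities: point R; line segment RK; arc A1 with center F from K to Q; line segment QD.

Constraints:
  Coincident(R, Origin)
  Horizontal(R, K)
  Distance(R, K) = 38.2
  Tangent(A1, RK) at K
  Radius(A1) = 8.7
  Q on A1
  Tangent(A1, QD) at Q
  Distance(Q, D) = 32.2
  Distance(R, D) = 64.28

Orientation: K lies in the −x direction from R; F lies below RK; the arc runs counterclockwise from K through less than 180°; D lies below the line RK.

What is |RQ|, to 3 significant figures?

47.5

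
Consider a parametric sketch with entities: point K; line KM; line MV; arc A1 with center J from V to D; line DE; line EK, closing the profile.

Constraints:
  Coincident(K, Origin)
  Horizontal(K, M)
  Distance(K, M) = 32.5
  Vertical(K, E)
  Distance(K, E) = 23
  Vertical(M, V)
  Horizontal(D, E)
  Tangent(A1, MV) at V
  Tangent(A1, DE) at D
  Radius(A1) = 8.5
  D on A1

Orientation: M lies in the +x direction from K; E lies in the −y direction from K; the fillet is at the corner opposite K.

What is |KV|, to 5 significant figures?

35.588

K is at the origin; KM is horizontal with |KM| = 32.5 and M on the +x side, so M = (32.500, 0.0000). K and E share the same x with |KE| = 23.0 and E on the −y side, so E = (0.0000, -23.000). The virtual corner opposite K is at (32.500, -23.000). A1 meets MV tangentially, so JV is at right angles to MV and the tangent condition forces JD to be normal to DE, with radius 8.5, so the center J sits 8.5 in from both sides at J = (24.000, -14.500). That places the tangent points at V = (32.500, -14.500) on MV and D = (24.000, -23.000) on DE. Then |KV| = |V − K| = 35.588.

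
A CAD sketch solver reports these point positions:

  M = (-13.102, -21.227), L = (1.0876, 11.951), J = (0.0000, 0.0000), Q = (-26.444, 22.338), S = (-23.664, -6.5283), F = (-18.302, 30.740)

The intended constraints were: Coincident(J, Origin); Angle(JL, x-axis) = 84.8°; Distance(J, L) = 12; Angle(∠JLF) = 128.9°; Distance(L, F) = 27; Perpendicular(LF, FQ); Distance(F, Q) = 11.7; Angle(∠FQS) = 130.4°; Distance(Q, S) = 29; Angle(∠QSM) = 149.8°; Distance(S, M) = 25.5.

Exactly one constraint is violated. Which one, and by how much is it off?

Distance(S, M) = 25.5 — off by 7.40.

J = (0.00, 0.00) ✓; JL at 84.80° ✓; |JL| = 12.00 ✓; ∠JLF = 128.9° ✓; |LF| = 27.00 ✓; ∠(LF, FQ) = 90.00° ✓; |FQ| = 11.70 ✓; ∠FQS = 130.4° ✓; |QS| = 29.00 ✓; ∠QSM = 149.8° ✓; |SM| = 18.10 ✗.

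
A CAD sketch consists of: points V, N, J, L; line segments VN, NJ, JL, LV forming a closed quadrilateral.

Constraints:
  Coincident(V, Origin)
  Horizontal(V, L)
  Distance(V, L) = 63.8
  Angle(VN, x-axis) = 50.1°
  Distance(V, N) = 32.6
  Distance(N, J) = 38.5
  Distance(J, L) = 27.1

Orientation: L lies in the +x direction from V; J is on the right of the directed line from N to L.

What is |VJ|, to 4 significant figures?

39.47

V is at the origin; V and L share the same y with |VL| = 63.8 and L in +x, so L = (63.8, 0). VN runs at 50.1° with |VN| = 32.6, so N = (20.91, 25.01). J is determined by |NJ| = 38.5 and |JL| = 27.1 together: it lies at the intersection of circle(N, 38.5) and circle(L, 27.1). With |NL| = 49.65, the foot of the radical line on NL is 32.36 from N and the perpendicular offset is √(38.5² − 32.36²) = 20.87. Taking the right-of-NL solution: J = (38.35, -9.314).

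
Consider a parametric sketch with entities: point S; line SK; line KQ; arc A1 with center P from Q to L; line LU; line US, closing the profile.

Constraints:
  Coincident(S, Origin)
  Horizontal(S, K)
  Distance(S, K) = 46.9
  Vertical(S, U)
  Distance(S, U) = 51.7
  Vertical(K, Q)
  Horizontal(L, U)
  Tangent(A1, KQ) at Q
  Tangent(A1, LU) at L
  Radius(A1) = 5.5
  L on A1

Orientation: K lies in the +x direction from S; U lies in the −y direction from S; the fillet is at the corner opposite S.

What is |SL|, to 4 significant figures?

66.23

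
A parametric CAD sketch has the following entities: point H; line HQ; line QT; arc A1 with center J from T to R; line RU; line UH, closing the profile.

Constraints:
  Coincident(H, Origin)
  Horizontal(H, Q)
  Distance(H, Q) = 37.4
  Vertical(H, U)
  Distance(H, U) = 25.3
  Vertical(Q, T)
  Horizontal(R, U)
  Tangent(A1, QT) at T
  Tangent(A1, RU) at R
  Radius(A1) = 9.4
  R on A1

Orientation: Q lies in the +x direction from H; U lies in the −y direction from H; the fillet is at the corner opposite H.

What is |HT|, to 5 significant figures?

40.640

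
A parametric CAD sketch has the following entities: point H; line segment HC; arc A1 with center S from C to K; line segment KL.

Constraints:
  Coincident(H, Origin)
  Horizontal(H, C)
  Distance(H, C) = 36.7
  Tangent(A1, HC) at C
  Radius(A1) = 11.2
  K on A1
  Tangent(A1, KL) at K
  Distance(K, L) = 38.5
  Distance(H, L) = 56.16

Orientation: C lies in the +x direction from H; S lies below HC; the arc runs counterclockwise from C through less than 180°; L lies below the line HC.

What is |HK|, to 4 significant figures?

27.90

Checks: |SK| = 11.20 ✓; ∠(SK, KL) = 90.00° ✓; |KL| = 38.50 ✓; |HL| = 56.16 ✓.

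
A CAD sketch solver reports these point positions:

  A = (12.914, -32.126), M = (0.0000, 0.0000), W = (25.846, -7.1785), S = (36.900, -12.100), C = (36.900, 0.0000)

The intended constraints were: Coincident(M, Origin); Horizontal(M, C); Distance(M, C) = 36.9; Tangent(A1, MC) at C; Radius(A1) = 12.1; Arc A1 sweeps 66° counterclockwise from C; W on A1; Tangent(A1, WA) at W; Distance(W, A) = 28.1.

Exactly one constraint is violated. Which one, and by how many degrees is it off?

Tangent(A1, WA) at W — off by 3.40°.

M = (0.00, 0.00) ✓; M.y = 0.00, C.y = 0.00 ✓; |MC| = 36.90 ✓; ∠(SC, CM) = 90.00° ✓; |SC| = 12.10 ✓; bearing(S→W) − bearing(S→C) = 66.00° ✓; |SW| = 12.10 ✓; ∠(SW, WA) = 93.40° ✗; |WA| = 28.10 ✓.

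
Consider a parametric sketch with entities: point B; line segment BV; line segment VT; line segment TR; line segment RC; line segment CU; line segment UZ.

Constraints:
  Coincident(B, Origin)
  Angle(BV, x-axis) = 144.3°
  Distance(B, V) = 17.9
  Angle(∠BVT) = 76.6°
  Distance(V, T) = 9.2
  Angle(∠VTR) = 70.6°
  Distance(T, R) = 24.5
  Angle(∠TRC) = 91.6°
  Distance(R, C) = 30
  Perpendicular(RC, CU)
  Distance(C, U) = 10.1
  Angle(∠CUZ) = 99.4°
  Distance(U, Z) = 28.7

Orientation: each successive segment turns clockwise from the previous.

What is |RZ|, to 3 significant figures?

14.9

B is at the origin; BV runs at 144.3° with length 17.9, so V = (-14.5, 10.4). ∠BVT = 76.6° gives VT at 40.9° from the x-axis; with |VT| = 9.2, T = (-7.58, 16.5). ∠VTR = 70.6° gives TR at -68.5° from the x-axis; with |TR| = 24.5, R = (1.40, -6.33). ∠TRC = 91.6° gives RC at -157° from the x-axis; with |RC| = 30.0, C = (-26.2, -18.1). RC ⟂ CU, so CU runs at 113°; with |CU| = 10.1, U = (-30.2, -8.81). ∠CUZ = 99.4° gives UZ at 32.5° from the x-axis; with |UZ| = 28.7, Z = (-5.96, 6.61). Then |RZ| = |Z − R| = 14.9.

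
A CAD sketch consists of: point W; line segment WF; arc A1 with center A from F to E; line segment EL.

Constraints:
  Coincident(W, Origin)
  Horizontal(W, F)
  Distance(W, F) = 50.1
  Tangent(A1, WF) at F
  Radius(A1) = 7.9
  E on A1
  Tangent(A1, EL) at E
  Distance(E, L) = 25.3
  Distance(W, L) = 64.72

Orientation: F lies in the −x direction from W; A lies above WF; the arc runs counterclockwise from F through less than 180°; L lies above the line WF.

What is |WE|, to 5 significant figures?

44.683

Checks: |AE| = 7.900 ✓; ∠(AE, EL) = 90.00° ✓; |EL| = 25.30 ✓; |WL| = 64.72 ✓.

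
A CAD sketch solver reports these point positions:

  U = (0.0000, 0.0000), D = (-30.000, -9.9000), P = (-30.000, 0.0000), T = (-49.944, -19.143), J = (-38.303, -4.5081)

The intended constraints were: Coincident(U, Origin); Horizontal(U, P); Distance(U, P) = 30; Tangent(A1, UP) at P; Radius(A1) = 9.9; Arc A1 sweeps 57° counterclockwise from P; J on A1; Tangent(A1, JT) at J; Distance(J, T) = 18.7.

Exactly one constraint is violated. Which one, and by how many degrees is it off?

Tangent(A1, JT) at J — off by 5.50°.

U = (0.00, 0.00) ✓; U.y = 0.00, P.y = 0.00 ✓; |UP| = 30.00 ✓; ∠(DP, PU) = 90.00° ✓; |DP| = 9.900 ✓; bearing(D→J) − bearing(D→P) = 57.00° ✓; |DJ| = 9.900 ✓; ∠(DJ, JT) = 95.50° ✗; |JT| = 18.70 ✓.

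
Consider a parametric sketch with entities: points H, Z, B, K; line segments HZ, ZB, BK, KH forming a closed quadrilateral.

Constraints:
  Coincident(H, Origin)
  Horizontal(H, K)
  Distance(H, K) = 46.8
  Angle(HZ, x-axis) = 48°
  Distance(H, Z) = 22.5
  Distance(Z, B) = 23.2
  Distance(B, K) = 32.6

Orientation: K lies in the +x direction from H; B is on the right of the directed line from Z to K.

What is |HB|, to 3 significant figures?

16.2

H is at the origin; HK is horizontal with |HK| = 46.8 and K in +x, so K = (46.8, 0). HZ runs at 48.0° with |HZ| = 22.5, so Z = (15.1, 16.7). B is determined by |ZB| = 23.2 and |BK| = 32.6 together: it lies at the intersection of circle(Z, 23.2) and circle(K, 32.6). With |ZK| = 35.9, the foot of the radical line on ZK is 10.6 from Z and the perpendicular offset is √(23.2² − 10.6²) = 20.6. Taking the right-of-ZK solution: B = (14.9, -6.48).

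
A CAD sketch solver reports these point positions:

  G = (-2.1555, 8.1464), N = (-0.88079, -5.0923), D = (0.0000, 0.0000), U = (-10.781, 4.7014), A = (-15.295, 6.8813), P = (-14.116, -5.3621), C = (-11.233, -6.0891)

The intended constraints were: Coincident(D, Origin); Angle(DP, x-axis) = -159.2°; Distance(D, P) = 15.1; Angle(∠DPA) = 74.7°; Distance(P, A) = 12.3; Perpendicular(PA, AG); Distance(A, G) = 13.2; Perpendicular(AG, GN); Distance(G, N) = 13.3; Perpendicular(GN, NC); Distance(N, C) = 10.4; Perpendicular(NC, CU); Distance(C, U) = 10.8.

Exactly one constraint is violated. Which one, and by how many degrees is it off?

Perpendicular(NC, CU) — off by 7.90°.

D = (0.00, 0.00) ✓; DP at -159.2° ✓; |DP| = 15.10 ✓; ∠DPA = 74.70° ✓; |PA| = 12.30 ✓; ∠(PA, AG) = 90.00° ✓; |AG| = 13.20 ✓; ∠(AG, GN) = 90.00° ✓; |GN| = 13.30 ✓; ∠(GN, NC) = 90.00° ✓; |NC| = 10.40 ✓; ∠(NC, CU) = 97.90° ✗; |CU| = 10.80 ✓.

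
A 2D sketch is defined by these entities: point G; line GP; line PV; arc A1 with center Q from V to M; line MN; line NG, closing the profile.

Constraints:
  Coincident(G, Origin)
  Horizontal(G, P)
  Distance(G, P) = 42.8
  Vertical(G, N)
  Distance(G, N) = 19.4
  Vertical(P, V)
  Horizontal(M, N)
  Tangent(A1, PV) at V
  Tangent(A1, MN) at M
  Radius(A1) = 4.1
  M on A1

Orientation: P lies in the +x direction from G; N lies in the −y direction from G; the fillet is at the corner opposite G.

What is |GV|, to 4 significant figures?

45.45

G is at the origin; G and P share the same y with |GP| = 42.8 and P on the +x side, so P = (42.80, 0.000). GN is vertical with |GN| = 19.4 and N on the −y side, so N = (0.000, -19.40). The virtual corner opposite G is at (42.80, -19.40). A1 meets PV tangentially, so QV is at right angles to PV and the tangent condition forces QM to be normal to MN, with radius 4.1, so the center Q sits 4.1 in from both sides at Q = (38.70, -15.30). That places the tangent points at V = (42.80, -15.30) on PV and M = (38.70, -19.40) on MN. Then |GV| = |V − G| = 45.45.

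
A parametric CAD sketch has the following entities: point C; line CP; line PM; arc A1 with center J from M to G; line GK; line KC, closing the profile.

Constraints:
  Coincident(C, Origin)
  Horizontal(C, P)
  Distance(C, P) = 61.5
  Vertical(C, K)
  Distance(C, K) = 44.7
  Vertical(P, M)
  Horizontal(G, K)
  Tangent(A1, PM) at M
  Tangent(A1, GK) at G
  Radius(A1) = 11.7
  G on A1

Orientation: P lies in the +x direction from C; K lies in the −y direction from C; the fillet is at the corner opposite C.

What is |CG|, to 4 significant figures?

66.92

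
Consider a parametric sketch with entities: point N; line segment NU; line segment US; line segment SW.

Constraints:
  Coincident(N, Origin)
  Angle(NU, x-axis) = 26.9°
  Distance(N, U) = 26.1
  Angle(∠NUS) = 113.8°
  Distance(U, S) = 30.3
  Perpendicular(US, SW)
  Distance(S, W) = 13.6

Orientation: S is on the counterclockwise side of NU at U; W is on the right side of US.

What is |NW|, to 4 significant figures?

55.43

N is at the origin; NU runs at 26.9° with length 26.1, so U = 26.1·(cos 26.9°, sin 26.9°) = (23.28, 11.81). ∠NUS = 113.8°, so US runs at 26.9° + (180° − 113.8°) = 93.10° from the x-axis; with |US| = 30.3, S = U + 30.3·(cos 93.10°, sin 93.10°) = (21.64, 42.06). US ⟂ SW; with |SW| = 13.6 on the right of US, W = S + 13.6·(0.9985, 0.05408) = (35.22, 42.80). Then |NW| = |W − N| = 55.43.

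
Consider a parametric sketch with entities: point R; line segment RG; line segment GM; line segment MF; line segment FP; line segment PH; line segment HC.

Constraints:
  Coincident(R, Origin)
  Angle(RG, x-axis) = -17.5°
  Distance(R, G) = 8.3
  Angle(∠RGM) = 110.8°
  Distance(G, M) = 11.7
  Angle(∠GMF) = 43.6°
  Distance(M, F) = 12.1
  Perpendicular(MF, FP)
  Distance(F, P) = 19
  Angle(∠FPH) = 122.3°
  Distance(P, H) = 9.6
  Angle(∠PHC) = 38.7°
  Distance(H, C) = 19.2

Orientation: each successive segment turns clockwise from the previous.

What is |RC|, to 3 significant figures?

5.91

R is at the origin; RG runs at -17.5° with length 8.3, so G = (7.92, -2.50). ∠RGM = 110.8° gives GM at -86.7° from the x-axis; with |GM| = 11.7, M = (8.59, -14.2). ∠GMF = 43.6° gives MF at 137° from the x-axis; with |MF| = 12.1, F = (-0.246, -5.91). The perpendicularity gives FP at right angles to MF, so FP runs at 46.9°; with |FP| = 19.0, P = (12.7, 7.96). ∠FPH = 122.3° gives PH at -10.8° from the x-axis; with |PH| = 9.6, H = (22.2, 6.17). ∠PHC = 38.7° gives HC at -152° from the x-axis; with |HC| = 19.2, C = (5.20, -2.82). Then |RC| = |C − R| = 5.91.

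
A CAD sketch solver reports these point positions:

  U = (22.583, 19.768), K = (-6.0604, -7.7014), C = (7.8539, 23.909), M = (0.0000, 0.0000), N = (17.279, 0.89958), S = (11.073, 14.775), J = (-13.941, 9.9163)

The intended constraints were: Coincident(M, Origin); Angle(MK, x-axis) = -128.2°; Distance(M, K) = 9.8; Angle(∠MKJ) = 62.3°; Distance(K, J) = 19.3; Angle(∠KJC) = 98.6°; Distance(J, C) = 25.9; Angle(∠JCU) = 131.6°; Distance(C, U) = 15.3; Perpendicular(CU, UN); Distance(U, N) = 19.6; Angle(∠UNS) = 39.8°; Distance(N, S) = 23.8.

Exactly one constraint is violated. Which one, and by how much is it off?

Distance(N, S) = 23.8 — off by 8.60.

M = (0.00, 0.00) ✓; MK at -128.2° ✓; |MK| = 9.800 ✓; ∠MKJ = 62.30° ✓; |KJ| = 19.30 ✓; ∠KJC = 98.60° ✓; |JC| = 25.90 ✓; ∠JCU = 131.6° ✓; |CU| = 15.30 ✓; ∠(CU, UN) = 90.00° ✓; |UN| = 19.60 ✓; ∠UNS = 39.80° ✓; |NS| = 15.20 ✗.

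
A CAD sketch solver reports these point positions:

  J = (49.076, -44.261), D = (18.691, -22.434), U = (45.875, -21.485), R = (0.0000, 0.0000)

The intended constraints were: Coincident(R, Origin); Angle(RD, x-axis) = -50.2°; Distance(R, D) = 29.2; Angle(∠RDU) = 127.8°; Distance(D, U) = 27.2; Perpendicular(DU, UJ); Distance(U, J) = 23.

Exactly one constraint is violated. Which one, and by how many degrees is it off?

Perpendicular(DU, UJ) — off by 6.00°.

R = (0.00, 0.00) ✓; RD at -50.20° ✓; |RD| = 29.20 ✓; ∠RDU = 127.8° ✓; |DU| = 27.20 ✓; ∠(DU, UJ) = 84.00° ✗; |UJ| = 23.00 ✓.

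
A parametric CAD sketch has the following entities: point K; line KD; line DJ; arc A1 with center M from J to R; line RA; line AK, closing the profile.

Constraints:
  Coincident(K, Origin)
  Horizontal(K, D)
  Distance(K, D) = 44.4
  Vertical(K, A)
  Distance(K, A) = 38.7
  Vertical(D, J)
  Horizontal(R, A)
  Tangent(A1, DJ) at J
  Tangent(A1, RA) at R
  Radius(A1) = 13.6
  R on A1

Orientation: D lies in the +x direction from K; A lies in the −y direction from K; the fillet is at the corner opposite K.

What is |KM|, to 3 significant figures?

39.7

K is at the origin; K and D share the same y with |KD| = 44.4 and D on the +x side, so D = (44.4, 0.00). KA is vertical with |KA| = 38.7 and A on the −y side, so A = (0.00, -38.7). The virtual corner opposite K is at (44.4, -38.7). A1 meets DJ tangentially, so MJ is at right angles to DJ and A1 meets RA tangentially, so MR is at right angles to RA, with radius 13.6, so the center M sits 13.6 in from both sides at M = (30.8, -25.1). Then |KM| = |M − K| = 39.7.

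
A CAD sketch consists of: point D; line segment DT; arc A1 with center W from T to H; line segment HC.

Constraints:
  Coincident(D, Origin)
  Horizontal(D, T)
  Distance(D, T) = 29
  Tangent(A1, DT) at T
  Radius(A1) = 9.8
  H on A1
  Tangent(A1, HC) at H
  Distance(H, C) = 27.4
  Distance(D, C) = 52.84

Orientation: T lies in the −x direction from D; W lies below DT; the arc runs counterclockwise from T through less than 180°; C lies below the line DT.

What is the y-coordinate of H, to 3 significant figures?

-10.5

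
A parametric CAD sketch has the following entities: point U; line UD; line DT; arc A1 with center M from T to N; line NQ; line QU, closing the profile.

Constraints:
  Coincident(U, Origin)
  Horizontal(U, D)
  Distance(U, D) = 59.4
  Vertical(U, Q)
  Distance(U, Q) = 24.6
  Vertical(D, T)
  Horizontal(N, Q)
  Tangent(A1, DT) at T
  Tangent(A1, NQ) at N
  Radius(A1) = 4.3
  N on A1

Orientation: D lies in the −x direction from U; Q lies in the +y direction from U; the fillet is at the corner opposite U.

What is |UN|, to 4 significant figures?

60.34

U is at the origin; UD is horizontal with |UD| = 59.4 and D on the −x side, so D = (-59.40, 0.000). U and Q share the same x with |UQ| = 24.6 and Q on the +y side, so Q = (0.000, 24.60). The virtual corner opposite U is at (-59.40, 24.60). A1 meets DT tangentially, so MT is at right angles to DT and the tangent condition forces MN to be normal to NQ, with radius 4.3, so the center M sits 4.3 in from both sides at M = (-55.10, 20.30). That places the tangent points at T = (-59.40, 20.30) on DT and N = (-55.10, 24.60) on NQ. Then |UN| = |N − U| = 60.34.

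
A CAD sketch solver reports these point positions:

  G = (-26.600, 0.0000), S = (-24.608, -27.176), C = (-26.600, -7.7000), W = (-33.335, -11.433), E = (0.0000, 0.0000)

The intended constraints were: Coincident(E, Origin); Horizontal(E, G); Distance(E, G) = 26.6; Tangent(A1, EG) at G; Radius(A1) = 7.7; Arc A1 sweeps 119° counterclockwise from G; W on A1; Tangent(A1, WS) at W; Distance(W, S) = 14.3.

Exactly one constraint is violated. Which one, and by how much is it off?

Distance(W, S) = 14.3 — off by 3.70.

E = (0.00, 0.00) ✓; E.y = 0.00, G.y = 0.00 ✓; |EG| = 26.60 ✓; ∠(CG, GE) = 90.00° ✓; |CG| = 7.700 ✓; bearing(C→W) − bearing(C→G) = 119.0° ✓; |CW| = 7.700 ✓; ∠(CW, WS) = 90.00° ✓; |WS| = 18.00 ✗.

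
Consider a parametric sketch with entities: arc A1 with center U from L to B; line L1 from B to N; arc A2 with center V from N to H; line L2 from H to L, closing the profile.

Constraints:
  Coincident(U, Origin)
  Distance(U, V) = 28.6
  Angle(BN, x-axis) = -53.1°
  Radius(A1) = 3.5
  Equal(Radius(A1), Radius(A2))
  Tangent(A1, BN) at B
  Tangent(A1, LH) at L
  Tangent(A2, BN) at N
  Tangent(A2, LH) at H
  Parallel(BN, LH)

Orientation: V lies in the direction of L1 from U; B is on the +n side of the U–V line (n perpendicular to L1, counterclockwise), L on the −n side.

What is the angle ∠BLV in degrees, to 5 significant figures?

83.023°

The slot axis is L1's direction at -53.1°, so u = (cos -53.1°, sin -53.1°) = (0.60042, -0.79968) and n = (−sin -53.1°, cos -53.1°) = (0.79968, 0.60042). U is at the origin and V lies 28.6 along u from U, so V = 28.6·u = (17.172, -22.871). Tangency of A1 to both parallel lines with radius 3.5 puts B and L at U ± 3.5·n: B = (2.7989, 2.1015), L = (-2.7989, -2.1015). Then cos ∠BLV = LB·LV / (|LB||LV|), giving 83.023°.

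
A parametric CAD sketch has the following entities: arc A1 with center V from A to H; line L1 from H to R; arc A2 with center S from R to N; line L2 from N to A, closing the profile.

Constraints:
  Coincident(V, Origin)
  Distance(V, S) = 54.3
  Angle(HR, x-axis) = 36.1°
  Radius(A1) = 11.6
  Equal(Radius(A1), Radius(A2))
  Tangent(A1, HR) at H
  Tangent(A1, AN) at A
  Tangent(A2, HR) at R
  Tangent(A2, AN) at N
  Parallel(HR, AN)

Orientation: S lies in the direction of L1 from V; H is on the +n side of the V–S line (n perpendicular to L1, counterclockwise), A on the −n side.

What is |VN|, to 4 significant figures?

55.53

Tangency of A1 to both parallel lines with radius 11.6 puts H and A at V ± 11.6·n: H = (-6.835, 9.373), A = (6.835, -9.373). Equal radii place R and N the same way about S: R = S + 11.6·n = (37.04, 41.37), N = S − 11.6·n = (50.71, 22.62). Then |VN| = |N − V| = 55.53.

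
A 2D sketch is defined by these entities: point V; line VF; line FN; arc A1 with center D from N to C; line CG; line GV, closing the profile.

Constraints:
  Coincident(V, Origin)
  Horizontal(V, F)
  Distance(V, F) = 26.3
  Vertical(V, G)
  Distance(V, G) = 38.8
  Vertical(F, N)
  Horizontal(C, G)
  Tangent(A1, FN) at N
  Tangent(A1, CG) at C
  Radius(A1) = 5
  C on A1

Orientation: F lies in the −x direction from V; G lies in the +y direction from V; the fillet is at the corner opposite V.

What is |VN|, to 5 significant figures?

42.827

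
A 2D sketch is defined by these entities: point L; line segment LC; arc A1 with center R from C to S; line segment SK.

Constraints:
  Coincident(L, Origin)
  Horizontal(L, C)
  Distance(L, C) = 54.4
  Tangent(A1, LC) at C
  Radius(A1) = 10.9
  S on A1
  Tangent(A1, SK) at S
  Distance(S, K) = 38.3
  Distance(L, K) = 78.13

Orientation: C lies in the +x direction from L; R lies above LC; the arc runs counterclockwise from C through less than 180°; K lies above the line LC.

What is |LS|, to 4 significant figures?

66.37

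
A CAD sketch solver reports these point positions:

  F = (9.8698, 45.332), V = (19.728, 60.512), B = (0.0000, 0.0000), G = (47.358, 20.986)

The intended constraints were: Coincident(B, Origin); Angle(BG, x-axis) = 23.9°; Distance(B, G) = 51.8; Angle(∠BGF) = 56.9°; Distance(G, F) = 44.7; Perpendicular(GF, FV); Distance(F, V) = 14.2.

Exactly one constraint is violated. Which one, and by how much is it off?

Distance(F, V) = 14.2 — off by 3.90.

B = (0.00, 0.00) ✓; BG at 23.90° ✓; |BG| = 51.80 ✓; ∠BGF = 56.90° ✓; |GF| = 44.70 ✓; ∠(GF, FV) = 90.00° ✓; |FV| = 18.10 ✗.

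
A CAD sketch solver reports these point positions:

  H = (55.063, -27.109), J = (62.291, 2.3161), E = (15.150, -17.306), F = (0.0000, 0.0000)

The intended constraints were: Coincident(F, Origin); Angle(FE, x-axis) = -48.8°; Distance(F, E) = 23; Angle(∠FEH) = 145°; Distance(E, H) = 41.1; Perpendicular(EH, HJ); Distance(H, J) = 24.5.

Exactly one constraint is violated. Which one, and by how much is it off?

Distance(H, J) = 24.5 — off by 5.80.

F = (0.00, 0.00) ✓; FE at -48.80° ✓; |FE| = 23.00 ✓; ∠FEH = 145.0° ✓; |EH| = 41.10 ✓; ∠(EH, HJ) = 90.00° ✓; |HJ| = 30.30 ✗.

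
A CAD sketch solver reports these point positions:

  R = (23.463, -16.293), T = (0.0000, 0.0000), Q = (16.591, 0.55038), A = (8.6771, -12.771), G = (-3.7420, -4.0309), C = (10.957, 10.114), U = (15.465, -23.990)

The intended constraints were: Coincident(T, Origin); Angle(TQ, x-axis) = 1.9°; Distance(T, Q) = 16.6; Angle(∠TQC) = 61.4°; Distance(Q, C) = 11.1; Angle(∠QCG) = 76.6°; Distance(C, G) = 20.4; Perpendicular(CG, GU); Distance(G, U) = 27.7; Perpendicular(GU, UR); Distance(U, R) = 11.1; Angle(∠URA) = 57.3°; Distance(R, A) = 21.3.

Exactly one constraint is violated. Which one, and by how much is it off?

Distance(R, A) = 21.3 — off by 6.10.

T = (0.00, 0.00) ✓; TQ at 1.900° ✓; |TQ| = 16.60 ✓; ∠TQC = 61.40° ✓; |QC| = 11.10 ✓; ∠QCG = 76.60° ✓; |CG| = 20.40 ✓; ∠(CG, GU) = 90.00° ✓; |GU| = 27.70 ✓; ∠(GU, UR) = 90.00° ✓; |UR| = 11.10 ✓; ∠URA = 57.30° ✓; |RA| = 15.20 ✗.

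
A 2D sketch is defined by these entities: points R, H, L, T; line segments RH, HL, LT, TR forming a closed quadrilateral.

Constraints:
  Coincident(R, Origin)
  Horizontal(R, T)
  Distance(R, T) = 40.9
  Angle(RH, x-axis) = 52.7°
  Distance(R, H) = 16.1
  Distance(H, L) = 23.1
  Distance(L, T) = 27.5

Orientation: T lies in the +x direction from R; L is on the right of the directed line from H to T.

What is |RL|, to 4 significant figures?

17.96

Checks: |HL| = 23.10 ✓; |LT| = 27.50 ✓.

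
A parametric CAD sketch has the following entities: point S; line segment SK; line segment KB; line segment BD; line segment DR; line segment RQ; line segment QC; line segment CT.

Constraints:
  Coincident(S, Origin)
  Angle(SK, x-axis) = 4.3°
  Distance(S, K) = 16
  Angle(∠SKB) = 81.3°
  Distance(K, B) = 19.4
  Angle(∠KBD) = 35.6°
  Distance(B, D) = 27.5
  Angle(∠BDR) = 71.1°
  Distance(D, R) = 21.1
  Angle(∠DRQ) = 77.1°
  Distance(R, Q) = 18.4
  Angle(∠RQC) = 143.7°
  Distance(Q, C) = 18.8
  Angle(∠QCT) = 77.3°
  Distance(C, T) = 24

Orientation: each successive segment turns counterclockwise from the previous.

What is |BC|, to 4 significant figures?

7.446

S is at the origin; SK runs at 4.3° with length 16.0, so K = (15.95, 1.200). ∠SKB = 81.3° gives KB at 103.0° from the x-axis; with |KB| = 19.4, B = (11.59, 20.10). ∠KBD = 35.6° gives BD at -112.6° from the x-axis; with |BD| = 27.5, D = (1.023, -5.286). ∠BDR = 71.1° gives DR at -3.700° from the x-axis; with |DR| = 21.1, R = (22.08, -6.647). ∠DRQ = 77.1° gives RQ at 99.20° from the x-axis; with |RQ| = 18.4, Q = (19.14, 11.52). ∠RQC = 143.7° gives QC at 135.5° from the x-axis; with |QC| = 18.8, C = (5.728, 24.69). Then |BC| = |C − B| = 7.446.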